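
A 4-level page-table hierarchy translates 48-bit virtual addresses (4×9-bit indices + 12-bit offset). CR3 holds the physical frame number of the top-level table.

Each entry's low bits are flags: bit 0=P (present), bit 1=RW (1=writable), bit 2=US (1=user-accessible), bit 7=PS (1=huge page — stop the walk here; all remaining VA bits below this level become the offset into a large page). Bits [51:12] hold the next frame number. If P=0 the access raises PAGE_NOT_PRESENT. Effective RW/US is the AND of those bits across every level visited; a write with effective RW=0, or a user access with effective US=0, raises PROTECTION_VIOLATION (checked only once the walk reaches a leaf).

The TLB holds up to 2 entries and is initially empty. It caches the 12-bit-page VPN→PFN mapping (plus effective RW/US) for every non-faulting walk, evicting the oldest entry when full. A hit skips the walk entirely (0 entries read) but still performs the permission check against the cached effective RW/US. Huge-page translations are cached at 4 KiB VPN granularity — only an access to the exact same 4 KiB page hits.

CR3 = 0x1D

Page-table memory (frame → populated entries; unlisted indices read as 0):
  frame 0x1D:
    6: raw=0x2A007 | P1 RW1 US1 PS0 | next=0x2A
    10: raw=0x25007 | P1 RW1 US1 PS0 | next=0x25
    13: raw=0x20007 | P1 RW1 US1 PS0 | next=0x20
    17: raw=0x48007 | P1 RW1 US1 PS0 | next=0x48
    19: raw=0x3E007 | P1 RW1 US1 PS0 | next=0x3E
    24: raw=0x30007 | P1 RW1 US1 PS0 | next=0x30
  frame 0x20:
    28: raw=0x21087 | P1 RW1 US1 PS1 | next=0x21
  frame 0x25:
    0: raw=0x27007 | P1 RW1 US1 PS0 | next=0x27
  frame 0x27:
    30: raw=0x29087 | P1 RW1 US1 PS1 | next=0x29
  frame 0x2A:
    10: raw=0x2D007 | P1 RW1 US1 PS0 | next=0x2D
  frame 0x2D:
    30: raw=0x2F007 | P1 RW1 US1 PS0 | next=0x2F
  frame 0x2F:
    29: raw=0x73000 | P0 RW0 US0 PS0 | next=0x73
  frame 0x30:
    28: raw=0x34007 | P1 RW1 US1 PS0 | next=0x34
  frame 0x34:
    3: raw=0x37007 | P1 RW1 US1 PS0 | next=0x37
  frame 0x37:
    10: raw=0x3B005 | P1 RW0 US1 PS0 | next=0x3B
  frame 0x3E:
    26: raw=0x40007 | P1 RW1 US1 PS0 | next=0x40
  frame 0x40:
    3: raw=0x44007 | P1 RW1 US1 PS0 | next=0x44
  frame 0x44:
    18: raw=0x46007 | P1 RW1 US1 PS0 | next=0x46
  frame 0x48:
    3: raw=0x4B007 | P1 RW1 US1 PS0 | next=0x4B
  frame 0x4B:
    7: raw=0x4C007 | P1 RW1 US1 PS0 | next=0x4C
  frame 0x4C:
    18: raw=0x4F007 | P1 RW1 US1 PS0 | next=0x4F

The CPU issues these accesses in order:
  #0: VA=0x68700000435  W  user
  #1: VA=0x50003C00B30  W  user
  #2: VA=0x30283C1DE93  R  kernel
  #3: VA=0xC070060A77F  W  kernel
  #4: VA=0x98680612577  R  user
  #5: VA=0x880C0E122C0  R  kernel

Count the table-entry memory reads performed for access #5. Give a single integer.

Walk each access:
#0 VA=0x68700000435 (w,user):
  L0: frame=0x1D idx=13 entry=0x20007 [P=1 RW=1 US=1 PS=0]
  L1: frame=0x20 idx=28 entry=0x21087 [P=1 RW=1 US=1 PS=1]
  ⇒ phys 0x21435 (huge @L1)  [2 reads]
#1 VA=0x50003C00B30 (w,user):
  L0: frame=0x1D idx=10 entry=0x25007 [P=1 RW=1 US=1 PS=0]
  L1: frame=0x25 idx=0 entry=0x27007 [P=1 RW=1 US=1 PS=0]
  L2: frame=0x27 idx=30 entry=0x29087 [P=1 RW=1 US=1 PS=1]
  ⇒ phys 0x29B30 (huge @L2)  [3 reads]
#2 VA=0x30283C1DE93 (r,kernel):
  L0: frame=0x1D idx=6 entry=0x2A007 [P=1 RW=1 US=1 PS=0]
  L1: frame=0x2A idx=10 entry=0x2D007 [P=1 RW=1 US=1 PS=0]
  L2: frame=0x2D idx=30 entry=0x2F007 [P=1 RW=1 US=1 PS=0]
  L3: frame=0x2F idx=29 entry=0x73000 [P=0 RW=0 US=0 PS=0]
  ⇒ fault: PAGE_NOT_PRESENT  — 4 lookups
#3 VA=0xC070060A77F (w,kernel):
  L0: frame=0x1D idx=24 entry=0x30007 [P=1 RW=1 US=1 PS=0]
  L1: frame=0x30 idx=28 entry=0x34007 [P=1 RW=1 US=1 PS=0]
  L2: frame=0x34 idx=3 entry=0x37007 [P=1 RW=1 US=1 PS=0]
  L3: frame=0x37 idx=10 entry=0x3B005 [P=1 RW=0 US=1 PS=0]
  ⇒ fault: PROTECTION_VIOLATION  — 4 lookups
#4 VA=0x98680612577 (r,user):
  L0: frame=0x1D idx=19 entry=0x3E007 [P=1 RW=1 US=1 PS=0]
  L1: frame=0x3E idx=26 entry=0x40007 [P=1 RW=1 US=1 PS=0]
  L2: frame=0x40 idx=3 entry=0x44007 [P=1 RW=1 US=1 PS=0]
  L3: frame=0x44 idx=18 entry=0x46007 [P=1 RW=1 US=1 PS=0]
  ⇒ phys 0x46577  [4 reads]
#5 VA=0x880C0E122C0 (r,kernel):
  L0: frame=0x1D idx=17 entry=0x48007 [P=1 RW=1 US=1 PS=0]
  L1: frame=0x48 idx=3 entry=0x4B007 [P=1 RW=1 US=1 PS=0]
  L2: frame=0x4B idx=7 entry=0x4C007 [P=1 RW=1 US=1 PS=0]
  L3: frame=0x4C idx=18 entry=0x4F007 [P=1 RW=1 US=1 PS=0]
  ⇒ phys 0x4F2C0  [4 reads]

Entries read for #5: 4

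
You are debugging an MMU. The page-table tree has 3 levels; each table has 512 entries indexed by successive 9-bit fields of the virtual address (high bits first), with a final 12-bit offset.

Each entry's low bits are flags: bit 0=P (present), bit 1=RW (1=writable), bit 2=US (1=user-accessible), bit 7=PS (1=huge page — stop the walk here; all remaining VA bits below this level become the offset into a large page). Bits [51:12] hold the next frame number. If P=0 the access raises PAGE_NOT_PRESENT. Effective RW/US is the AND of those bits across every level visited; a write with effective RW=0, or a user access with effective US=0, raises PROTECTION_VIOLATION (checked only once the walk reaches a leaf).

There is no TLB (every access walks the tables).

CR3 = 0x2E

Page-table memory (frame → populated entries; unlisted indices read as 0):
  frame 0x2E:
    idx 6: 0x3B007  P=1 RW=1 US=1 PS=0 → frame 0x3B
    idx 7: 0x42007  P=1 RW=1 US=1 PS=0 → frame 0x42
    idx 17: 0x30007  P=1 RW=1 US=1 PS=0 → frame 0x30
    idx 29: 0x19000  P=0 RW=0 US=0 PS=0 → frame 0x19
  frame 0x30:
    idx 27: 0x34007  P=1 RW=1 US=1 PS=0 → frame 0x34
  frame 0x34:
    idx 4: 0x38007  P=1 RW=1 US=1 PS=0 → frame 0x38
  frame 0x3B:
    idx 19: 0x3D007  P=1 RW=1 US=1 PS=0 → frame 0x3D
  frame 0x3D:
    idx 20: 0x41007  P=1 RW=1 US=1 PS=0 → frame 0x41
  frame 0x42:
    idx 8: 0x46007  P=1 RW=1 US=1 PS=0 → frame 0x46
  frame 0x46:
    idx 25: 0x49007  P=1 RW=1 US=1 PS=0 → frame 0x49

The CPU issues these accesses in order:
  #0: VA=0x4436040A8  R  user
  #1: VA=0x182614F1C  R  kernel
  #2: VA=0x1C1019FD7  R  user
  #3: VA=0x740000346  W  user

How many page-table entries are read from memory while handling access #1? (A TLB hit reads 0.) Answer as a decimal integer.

Trace:
#0 VA=0x4436040A8 (r,user):
  [0] read 0x2E idx=17: raw=0x30007 flags P=1 W=1 U=1 S=0
  [1] read 0x30 idx=27: raw=0x34007 flags P=1 W=1 U=1 S=0
  [2] read 0x34 idx=4: raw=0x38007 flags P=1 W=1 U=1 S=0
  → PA=0x380A8  (3 entries read)
#1 VA=0x182614F1C (r,kernel):
  [0] read 0x2E idx=6: raw=0x3B007 flags P=1 W=1 U=1 S=0
  [1] read 0x3B idx=19: raw=0x3D007 flags P=1 W=1 U=1 S=0
  [2] read 0x3D idx=20: raw=0x41007 flags P=1 W=1 U=1 S=0
  → PA=0x41F1C  (3 entries read)
#2 VA=0x1C1019FD7 (r,user):
  [0] read 0x2E idx=7: raw=0x42007 flags P=1 W=1 U=1 S=0
  [1] read 0x42 idx=8: raw=0x46007 flags P=1 W=1 U=1 S=0
  [2] read 0x46 idx=25: raw=0x49007 flags P=1 W=1 U=1 S=0
  → PA=0x49FD7  (3 entries read)
#3 VA=0x740000346 (w,user):
  [0] read 0x2E idx=29: raw=0x19000 flags P=0 W=0 U=0 S=0
  → PAGE_NOT_PRESENT  (1 entries read)

Entries read for #1: 3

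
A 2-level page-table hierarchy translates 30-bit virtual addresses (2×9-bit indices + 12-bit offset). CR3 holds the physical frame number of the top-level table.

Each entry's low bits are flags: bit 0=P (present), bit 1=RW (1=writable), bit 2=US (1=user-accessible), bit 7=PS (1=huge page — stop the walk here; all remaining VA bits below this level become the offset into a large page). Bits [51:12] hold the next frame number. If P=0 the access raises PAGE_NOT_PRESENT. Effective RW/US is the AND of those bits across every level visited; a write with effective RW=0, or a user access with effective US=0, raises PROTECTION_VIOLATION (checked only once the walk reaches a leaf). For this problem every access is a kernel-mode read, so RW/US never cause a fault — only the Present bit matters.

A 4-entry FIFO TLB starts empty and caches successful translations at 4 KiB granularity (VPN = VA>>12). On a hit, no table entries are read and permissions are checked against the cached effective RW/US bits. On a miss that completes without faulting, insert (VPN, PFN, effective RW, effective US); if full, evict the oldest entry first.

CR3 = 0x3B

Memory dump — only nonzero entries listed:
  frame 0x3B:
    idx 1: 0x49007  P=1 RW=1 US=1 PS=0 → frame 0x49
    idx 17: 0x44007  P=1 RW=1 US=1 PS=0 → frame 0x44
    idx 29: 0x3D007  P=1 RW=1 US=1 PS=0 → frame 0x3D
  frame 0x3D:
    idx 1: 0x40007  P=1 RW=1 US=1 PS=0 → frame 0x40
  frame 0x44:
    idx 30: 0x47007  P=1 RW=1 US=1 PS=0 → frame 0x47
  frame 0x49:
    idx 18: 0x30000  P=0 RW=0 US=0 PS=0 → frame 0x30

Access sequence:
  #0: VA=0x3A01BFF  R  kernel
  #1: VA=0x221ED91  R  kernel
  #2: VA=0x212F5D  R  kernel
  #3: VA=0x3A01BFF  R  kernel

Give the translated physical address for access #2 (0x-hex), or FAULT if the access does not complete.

Walk each access:
#0 VA=0x3A01BFF (r,kernel):
  [0] read 0x3B idx=29: raw=0x3D007 flags P=1 W=1 U=1 S=0
  [1] read 0x3D idx=1: raw=0x40007 flags P=1 W=1 U=1 S=0
  → PA=0x40BFF  (2 entries read)
#1 VA=0x221ED91 (r,kernel):
  [0] read 0x3B idx=17: raw=0x44007 flags P=1 W=1 U=1 S=0
  [1] read 0x44 idx=30: raw=0x47007 flags P=1 W=1 U=1 S=0
  → PA=0x47D91  (2 entries read)
#2 VA=0x212F5D (r,kernel):
  [0] read 0x3B idx=1: raw=0x49007 flags P=1 W=1 U=1 S=0
  [1] read 0x49 idx=18: raw=0x30000 flags P=0 W=0 U=0 S=0
  ✗ PAGE_NOT_PRESENT  [2 reads]
#3 VA=0x3A01BFF (r,kernel):
  TLB hit vpn=0x3A01 → PA=0x40BFF

Access #2 PA: FAULT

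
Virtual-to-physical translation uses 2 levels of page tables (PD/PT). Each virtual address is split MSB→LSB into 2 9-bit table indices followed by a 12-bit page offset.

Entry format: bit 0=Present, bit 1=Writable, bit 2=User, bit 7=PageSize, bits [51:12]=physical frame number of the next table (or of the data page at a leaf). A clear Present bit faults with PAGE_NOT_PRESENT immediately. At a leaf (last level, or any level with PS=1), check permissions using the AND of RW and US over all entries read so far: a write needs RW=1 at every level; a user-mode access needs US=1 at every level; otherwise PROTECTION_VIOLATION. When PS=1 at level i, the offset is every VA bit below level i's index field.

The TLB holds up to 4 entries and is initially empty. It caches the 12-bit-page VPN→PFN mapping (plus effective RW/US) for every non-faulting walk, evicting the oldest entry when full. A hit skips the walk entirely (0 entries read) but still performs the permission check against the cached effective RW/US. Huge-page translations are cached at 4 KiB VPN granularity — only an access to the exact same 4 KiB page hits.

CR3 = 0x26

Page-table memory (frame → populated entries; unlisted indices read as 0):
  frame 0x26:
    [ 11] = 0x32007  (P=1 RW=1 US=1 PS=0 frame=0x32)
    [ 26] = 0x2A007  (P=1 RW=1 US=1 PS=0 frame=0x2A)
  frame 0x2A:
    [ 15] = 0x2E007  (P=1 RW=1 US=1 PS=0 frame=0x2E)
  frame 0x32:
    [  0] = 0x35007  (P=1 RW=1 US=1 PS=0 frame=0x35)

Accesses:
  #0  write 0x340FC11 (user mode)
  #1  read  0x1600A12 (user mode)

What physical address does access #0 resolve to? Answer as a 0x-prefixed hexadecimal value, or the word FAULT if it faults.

Per-access translation:
#0 VA=0x340FC11 (w,user):
  lvl0: tbl 0x26, slot 26 ⇒ 0x2A007 (P1/RW1/US1/PS0)
  lvl1: tbl 0x2A, slot 15 ⇒ 0x2E007 (P1/RW1/US1/PS0)
  ✓ 0x2EC11  — 2 lookups
#1 VA=0x1600A12 (r,user):
  lvl0: tbl 0x26, slot 11 ⇒ 0x32007 (P1/RW1/US1/PS0)
  lvl1: tbl 0x32, slot 0 ⇒ 0x35007 (P1/RW1/US1/PS0)
  ✓ 0x35A12  — 2 lookups

Access #0 PA: 0x2EC11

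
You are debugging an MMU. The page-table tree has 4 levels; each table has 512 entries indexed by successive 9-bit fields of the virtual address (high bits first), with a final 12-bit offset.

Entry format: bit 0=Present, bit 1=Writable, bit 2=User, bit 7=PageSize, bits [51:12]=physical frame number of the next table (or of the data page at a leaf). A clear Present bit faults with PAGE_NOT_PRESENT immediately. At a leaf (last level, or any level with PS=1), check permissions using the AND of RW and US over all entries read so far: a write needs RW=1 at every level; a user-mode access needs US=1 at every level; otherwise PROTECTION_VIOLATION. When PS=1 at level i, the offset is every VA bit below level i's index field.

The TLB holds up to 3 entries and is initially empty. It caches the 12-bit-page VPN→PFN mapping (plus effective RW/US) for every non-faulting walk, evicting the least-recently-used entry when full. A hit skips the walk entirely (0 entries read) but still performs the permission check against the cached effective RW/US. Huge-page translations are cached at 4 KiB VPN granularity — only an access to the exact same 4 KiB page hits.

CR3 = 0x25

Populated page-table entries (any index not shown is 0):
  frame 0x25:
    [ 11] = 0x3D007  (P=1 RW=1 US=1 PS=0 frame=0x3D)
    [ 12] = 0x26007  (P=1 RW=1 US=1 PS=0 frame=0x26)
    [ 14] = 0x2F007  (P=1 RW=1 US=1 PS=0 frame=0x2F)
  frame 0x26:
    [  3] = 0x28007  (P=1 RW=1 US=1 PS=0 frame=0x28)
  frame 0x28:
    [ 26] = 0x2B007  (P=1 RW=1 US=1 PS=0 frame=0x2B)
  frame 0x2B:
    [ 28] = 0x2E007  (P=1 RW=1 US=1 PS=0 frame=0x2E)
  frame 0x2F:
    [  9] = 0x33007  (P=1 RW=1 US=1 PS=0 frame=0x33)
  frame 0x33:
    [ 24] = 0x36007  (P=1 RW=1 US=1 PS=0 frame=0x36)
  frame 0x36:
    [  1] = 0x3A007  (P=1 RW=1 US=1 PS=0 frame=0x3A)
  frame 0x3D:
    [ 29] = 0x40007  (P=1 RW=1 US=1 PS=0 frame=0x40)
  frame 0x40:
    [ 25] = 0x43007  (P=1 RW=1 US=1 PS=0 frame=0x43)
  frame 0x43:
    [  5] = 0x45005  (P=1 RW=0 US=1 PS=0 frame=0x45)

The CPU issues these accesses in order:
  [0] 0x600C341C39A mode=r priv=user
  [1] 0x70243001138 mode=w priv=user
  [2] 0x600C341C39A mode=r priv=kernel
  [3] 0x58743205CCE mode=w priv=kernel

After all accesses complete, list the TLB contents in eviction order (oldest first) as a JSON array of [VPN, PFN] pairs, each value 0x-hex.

Walk each access:
#0 VA=0x600C341C39A (r,user):
  lvl0: tbl 0x25, slot 12 ⇒ 0x26007 (P1/RW1/US1/PS0)
  lvl1: tbl 0x26, slot 3 ⇒ 0x28007 (P1/RW1/US1/PS0)
  lvl2: tbl 0x28, slot 26 ⇒ 0x2B007 (P1/RW1/US1/PS0)
  lvl3: tbl 0x2B, slot 28 ⇒ 0x2E007 (P1/RW1/US1/PS0)
  ⇒ phys 0x2E39A  [4 reads]
#1 VA=0x70243001138 (w,user):
  lvl0: tbl 0x25, slot 14 ⇒ 0x2F007 (P1/RW1/US1/PS0)
  lvl1: tbl 0x2F, slot 9 ⇒ 0x33007 (P1/RW1/US1/PS0)
  lvl2: tbl 0x33, slot 24 ⇒ 0x36007 (P1/RW1/US1/PS0)
  lvl3: tbl 0x36, slot 1 ⇒ 0x3A007 (P1/RW1/US1/PS0)
  ⇒ phys 0x3A138  [4 reads]
#2 VA=0x600C341C39A (r,kernel):
  TLB hit vpn=0x600C341C → PA=0x2E39A
#3 VA=0x58743205CCE (w,kernel):
  lvl0: tbl 0x25, slot 11 ⇒ 0x3D007 (P1/RW1/US1/PS0)
  lvl1: tbl 0x3D, slot 29 ⇒ 0x40007 (P1/RW1/US1/PS0)
  lvl2: tbl 0x40, slot 25 ⇒ 0x43007 (P1/RW1/US1/PS0)
  lvl3: tbl 0x43, slot 5 ⇒ 0x45005 (P1/RW0/US1/PS0)
  → PROTECTION_VIOLATION  (4 entries read)

TLB: [["0x70243001", "0x3A"], ["0x600C341C", "0x2E"]]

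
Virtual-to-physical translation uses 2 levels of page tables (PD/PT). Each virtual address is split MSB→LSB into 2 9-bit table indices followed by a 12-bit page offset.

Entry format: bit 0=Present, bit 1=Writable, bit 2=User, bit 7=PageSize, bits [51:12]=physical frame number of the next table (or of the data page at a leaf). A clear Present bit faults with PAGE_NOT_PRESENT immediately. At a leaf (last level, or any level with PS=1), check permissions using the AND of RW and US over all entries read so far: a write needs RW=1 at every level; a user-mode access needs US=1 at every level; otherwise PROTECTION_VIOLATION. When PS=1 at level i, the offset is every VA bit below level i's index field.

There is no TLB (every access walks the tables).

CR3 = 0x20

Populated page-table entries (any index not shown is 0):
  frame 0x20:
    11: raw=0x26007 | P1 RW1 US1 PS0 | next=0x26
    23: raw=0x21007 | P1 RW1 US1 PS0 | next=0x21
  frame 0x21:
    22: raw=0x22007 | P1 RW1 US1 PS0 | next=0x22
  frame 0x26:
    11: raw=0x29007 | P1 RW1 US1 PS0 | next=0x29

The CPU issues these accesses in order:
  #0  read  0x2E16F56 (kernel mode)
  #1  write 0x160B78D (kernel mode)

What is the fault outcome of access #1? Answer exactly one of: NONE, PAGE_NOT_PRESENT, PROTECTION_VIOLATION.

Per-access translation:
#0 VA=0x2E16F56 (r,kernel):
  L0: frame=0x20 idx=23 entry=0x21007 [P=1 RW=1 US=1 PS=0]
  L1: frame=0x21 idx=22 entry=0x22007 [P=1 RW=1 US=1 PS=0]
  → PA=0x22F56  (2 entries read)
#1 VA=0x160B78D (w,kernel):
  L0: frame=0x20 idx=11 entry=0x26007 [P=1 RW=1 US=1 PS=0]
  L1: frame=0x26 idx=11 entry=0x29007 [P=1 RW=1 US=1 PS=0]
  → PA=0x2978D  (2 entries read)

Access #1 fault: NONE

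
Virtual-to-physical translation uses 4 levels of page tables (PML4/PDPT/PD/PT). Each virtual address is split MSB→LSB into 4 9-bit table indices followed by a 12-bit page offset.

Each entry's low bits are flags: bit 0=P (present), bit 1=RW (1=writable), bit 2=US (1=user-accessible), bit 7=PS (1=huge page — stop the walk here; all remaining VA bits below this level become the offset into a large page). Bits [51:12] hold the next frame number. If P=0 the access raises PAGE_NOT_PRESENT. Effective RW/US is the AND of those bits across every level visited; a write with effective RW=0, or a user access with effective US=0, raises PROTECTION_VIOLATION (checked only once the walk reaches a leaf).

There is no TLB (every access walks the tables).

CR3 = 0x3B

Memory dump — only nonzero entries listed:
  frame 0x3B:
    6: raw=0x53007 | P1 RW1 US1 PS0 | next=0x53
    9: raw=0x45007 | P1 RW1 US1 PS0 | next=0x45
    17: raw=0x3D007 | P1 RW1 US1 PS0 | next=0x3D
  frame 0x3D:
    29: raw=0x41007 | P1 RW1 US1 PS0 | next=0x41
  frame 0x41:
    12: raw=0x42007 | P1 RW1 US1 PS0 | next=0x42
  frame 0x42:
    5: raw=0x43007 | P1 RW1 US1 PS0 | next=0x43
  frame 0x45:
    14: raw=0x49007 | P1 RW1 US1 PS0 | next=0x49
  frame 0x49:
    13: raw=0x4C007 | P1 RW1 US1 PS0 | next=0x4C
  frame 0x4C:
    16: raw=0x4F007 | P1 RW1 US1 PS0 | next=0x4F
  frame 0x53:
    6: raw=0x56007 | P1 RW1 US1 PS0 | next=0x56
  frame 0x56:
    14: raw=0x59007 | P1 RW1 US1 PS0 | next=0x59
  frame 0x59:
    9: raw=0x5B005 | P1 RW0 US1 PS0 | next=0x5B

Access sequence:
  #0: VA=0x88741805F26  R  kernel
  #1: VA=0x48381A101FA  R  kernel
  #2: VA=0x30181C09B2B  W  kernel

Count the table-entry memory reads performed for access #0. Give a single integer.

Walk each access:
#0 VA=0x88741805F26 (r,kernel):
  L0: frame=0x3B idx=17 entry=0x3D007 [P=1 RW=1 US=1 PS=0]
  L1: frame=0x3D idx=29 entry=0x41007 [P=1 RW=1 US=1 PS=0]
  L2: frame=0x41 idx=12 entry=0x42007 [P=1 RW=1 US=1 PS=0]
  L3: frame=0x42 idx=5 entry=0x43007 [P=1 RW=1 US=1 PS=0]
  ⇒ phys 0x43F26  [4 reads]
#1 VA=0x48381A101FA (r,kernel):
  L0: frame=0x3B idx=9 entry=0x45007 [P=1 RW=1 US=1 PS=0]
  L1: frame=0x45 idx=14 entry=0x49007 [P=1 RW=1 US=1 PS=0]
  L2: frame=0x49 idx=13 entry=0x4C007 [P=1 RW=1 US=1 PS=0]
  L3: frame=0x4C idx=16 entry=0x4F007 [P=1 RW=1 US=1 PS=0]
  ⇒ phys 0x4F1FA  [4 reads]
#2 VA=0x30181C09B2B (w,kernel):
  L0: frame=0x3B idx=6 entry=0x53007 [P=1 RW=1 US=1 PS=0]
  L1: frame=0x53 idx=6 entry=0x56007 [P=1 RW=1 US=1 PS=0]
  L2: frame=0x56 idx=14 entry=0x59007 [P=1 RW=1 US=1 PS=0]
  L3: frame=0x59 idx=9 entry=0x5B005 [P=1 RW=0 US=1 PS=0]
  ⇒ fault: PROTECTION_VIOLATION  — 4 lookups

Entries read for #0: 4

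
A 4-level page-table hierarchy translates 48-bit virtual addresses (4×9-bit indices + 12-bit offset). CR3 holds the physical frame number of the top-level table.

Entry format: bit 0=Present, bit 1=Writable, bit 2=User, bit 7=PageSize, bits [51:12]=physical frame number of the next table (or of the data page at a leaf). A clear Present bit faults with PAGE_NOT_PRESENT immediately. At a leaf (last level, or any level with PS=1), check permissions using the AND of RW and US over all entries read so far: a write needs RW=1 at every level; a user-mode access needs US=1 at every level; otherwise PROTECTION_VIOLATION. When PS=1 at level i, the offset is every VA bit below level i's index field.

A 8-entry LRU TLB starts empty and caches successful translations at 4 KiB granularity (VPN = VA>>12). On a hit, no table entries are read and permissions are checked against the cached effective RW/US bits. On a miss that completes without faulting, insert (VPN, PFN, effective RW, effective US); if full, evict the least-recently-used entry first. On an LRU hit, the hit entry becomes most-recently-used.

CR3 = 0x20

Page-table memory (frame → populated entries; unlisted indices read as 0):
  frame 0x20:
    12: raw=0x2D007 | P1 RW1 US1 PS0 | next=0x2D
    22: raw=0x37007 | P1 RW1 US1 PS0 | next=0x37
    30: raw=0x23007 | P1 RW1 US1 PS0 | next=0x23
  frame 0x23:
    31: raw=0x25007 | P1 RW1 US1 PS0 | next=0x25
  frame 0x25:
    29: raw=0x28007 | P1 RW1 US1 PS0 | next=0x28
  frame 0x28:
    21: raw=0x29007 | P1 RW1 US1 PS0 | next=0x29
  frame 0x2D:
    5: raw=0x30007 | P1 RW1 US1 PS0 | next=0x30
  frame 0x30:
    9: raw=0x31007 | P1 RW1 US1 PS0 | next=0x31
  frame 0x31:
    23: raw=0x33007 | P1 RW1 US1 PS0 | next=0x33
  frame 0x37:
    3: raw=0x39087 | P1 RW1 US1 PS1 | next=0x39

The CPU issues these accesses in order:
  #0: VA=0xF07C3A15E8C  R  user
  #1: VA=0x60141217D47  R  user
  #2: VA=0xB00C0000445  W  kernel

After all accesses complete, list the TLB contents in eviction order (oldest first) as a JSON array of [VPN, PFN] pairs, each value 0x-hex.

Trace:
#0 VA=0xF07C3A15E8C (r,user):
  L0 @0x20[30] → 0x23007  P=1,RW=1,US=1,PS=0
  L1 @0x23[31] → 0x25007  P=1,RW=1,US=1,PS=0
  L2 @0x25[29] → 0x28007  P=1,RW=1,US=1,PS=0
  L3 @0x28[21] → 0x29007  P=1,RW=1,US=1,PS=0
  ✓ 0x29E8C  — 4 lookups
#1 VA=0x60141217D47 (r,user):
  L0 @0x20[12] → 0x2D007  P=1,RW=1,US=1,PS=0
  L1 @0x2D[5] → 0x30007  P=1,RW=1,US=1,PS=0
  L2 @0x30[9] → 0x31007  P=1,RW=1,US=1,PS=0
  L3 @0x31[23] → 0x33007  P=1,RW=1,US=1,PS=0
  ✓ 0x33D47  — 4 lookups
#2 VA=0xB00C0000445 (w,kernel):
  L0 @0x20[22] → 0x37007  P=1,RW=1,US=1,PS=0
  L1 @0x37[3] → 0x39087  P=1,RW=1,US=1,PS=1
  ✓ 0x39445 (huge @L1)  — 2 lookups

TLB: [["0xF07C3A15", "0x29"], ["0x60141217", "0x33"], ["0xB00C0000", "0x39"]]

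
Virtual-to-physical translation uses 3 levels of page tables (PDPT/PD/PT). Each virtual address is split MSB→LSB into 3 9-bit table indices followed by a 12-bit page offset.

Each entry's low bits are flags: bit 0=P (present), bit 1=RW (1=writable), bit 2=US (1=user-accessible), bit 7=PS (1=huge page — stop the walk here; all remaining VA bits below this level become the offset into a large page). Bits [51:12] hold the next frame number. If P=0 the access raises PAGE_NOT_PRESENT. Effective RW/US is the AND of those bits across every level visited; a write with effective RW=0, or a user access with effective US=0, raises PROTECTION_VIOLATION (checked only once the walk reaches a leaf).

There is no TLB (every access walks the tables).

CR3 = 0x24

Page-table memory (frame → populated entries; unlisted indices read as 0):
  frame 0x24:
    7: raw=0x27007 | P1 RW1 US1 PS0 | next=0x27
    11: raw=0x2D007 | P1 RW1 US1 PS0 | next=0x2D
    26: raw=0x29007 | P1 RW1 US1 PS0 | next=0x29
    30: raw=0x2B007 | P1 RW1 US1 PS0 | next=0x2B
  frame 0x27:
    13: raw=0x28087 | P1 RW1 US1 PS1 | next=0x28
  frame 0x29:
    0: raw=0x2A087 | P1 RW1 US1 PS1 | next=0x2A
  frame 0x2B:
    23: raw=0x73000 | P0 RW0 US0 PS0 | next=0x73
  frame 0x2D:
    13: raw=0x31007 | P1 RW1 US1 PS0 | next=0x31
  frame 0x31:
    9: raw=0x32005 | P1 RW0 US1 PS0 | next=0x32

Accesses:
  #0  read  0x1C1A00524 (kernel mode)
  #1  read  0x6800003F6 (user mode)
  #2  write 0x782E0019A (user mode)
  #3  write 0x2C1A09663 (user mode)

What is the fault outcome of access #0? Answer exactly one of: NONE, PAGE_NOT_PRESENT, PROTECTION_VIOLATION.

Trace:
#0 VA=0x1C1A00524 (r,kernel):
  lvl0: tbl 0x24, slot 7 ⇒ 0x27007 (P1/RW1/US1/PS0)
  lvl1: tbl 0x27, slot 13 ⇒ 0x28087 (P1/RW1/US1/PS1)
  ✓ 0x28524 (huge @L1)  — 2 lookups
#1 VA=0x6800003F6 (r,user):
  lvl0: tbl 0x24, slot 26 ⇒ 0x29007 (P1/RW1/US1/PS0)
  lvl1: tbl 0x29, slot 0 ⇒ 0x2A087 (P1/RW1/US1/PS1)
  ✓ 0x2A3F6 (huge @L1)  — 2 lookups
#2 VA=0x782E0019A (w,user):
  lvl0: tbl 0x24, slot 30 ⇒ 0x2B007 (P1/RW1/US1/PS0)
  lvl1: tbl 0x2B, slot 23 ⇒ 0x73000 (P0/RW0/US0/PS0)
  ⇒ fault: PAGE_NOT_PRESENT  — 2 lookups
#3 VA=0x2C1A09663 (w,user):
  lvl0: tbl 0x24, slot 11 ⇒ 0x2D007 (P1/RW1/US1/PS0)
  lvl1: tbl 0x2D, slot 13 ⇒ 0x31007 (P1/RW1/US1/PS0)
  lvl2: tbl 0x31, slot 9 ⇒ 0x32005 (P1/RW0/US1/PS0)
  ⇒ fault: PROTECTION_VIOLATION  — 3 lookups

Access #0 fault: NONE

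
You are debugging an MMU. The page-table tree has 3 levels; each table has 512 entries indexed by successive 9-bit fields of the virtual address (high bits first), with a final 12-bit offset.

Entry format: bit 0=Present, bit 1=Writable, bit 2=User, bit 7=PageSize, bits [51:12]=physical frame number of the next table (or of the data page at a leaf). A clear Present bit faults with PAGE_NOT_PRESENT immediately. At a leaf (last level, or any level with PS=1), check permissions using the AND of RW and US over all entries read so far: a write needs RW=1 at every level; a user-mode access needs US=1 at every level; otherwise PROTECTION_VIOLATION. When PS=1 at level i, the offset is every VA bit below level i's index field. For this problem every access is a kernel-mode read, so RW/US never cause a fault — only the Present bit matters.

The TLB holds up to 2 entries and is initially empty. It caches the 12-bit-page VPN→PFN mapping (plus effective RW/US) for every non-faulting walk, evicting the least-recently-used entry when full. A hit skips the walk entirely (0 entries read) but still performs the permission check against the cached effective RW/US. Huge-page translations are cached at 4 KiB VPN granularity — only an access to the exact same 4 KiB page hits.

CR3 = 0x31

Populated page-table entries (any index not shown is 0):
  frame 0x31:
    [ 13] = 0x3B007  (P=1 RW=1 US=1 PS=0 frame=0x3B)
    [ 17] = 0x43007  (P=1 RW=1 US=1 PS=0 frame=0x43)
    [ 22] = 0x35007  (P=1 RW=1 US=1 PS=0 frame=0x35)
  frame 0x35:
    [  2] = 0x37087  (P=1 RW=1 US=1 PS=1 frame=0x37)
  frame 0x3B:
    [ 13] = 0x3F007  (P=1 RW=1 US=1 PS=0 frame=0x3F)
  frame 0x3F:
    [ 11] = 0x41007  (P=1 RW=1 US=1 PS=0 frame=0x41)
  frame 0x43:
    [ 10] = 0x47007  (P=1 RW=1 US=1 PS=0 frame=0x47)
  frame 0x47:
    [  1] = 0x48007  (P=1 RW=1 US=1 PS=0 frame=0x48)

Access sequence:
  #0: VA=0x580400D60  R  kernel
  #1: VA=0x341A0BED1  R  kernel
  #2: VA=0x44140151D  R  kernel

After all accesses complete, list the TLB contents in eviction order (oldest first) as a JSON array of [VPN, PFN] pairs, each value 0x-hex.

Walk each access:
#0 VA=0x580400D60 (r,kernel):
  L0 @0x31[22] → 0x35007  P=1,RW=1,US=1,PS=0
  L1 @0x35[2] → 0x37087  P=1,RW=1,US=1,PS=1
  ✓ 0x37D60 (huge @L1)  — 2 lookups
#1 VA=0x341A0BED1 (r,kernel):
  L0 @0x31[13] → 0x3B007  P=1,RW=1,US=1,PS=0
  L1 @0x3B[13] → 0x3F007  P=1,RW=1,US=1,PS=0
  L2 @0x3F[11] → 0x41007  P=1,RW=1,US=1,PS=0
  ✓ 0x41ED1  — 3 lookups
#2 VA=0x44140151D (r,kernel):
  L0 @0x31[17] → 0x43007  P=1,RW=1,US=1,PS=0
  L1 @0x43[10] → 0x47007  P=1,RW=1,US=1,PS=0
  L2 @0x47[1] → 0x48007  P=1,RW=1,US=1,PS=0
  ✓ 0x4851D  — 3 lookups

TLB: [["0x341A0B", "0x41"], ["0x441401", "0x48"]]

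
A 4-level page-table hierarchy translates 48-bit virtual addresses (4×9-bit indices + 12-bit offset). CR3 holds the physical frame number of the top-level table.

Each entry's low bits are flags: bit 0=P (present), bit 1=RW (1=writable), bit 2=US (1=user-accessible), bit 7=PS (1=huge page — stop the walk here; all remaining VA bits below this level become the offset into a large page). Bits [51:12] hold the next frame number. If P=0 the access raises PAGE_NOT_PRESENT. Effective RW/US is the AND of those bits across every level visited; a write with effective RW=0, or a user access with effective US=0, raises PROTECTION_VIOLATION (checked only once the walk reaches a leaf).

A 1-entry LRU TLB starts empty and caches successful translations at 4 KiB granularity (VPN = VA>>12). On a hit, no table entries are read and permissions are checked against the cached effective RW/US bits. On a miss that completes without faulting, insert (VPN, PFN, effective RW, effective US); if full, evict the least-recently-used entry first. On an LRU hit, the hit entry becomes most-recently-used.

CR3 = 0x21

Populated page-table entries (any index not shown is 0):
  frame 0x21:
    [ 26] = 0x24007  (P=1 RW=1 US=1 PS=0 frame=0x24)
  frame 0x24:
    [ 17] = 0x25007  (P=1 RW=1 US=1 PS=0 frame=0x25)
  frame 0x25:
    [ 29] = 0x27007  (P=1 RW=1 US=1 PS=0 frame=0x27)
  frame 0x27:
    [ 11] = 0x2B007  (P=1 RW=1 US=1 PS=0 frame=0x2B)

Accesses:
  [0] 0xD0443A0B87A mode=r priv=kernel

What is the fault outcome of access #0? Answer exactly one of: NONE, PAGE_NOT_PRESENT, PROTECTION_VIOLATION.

Walk each access:
#0 VA=0xD0443A0B87A (r,kernel):
  L0: frame=0x21 idx=26 entry=0x24007 [P=1 RW=1 US=1 PS=0]
  L1: frame=0x24 idx=17 entry=0x25007 [P=1 RW=1 US=1 PS=0]
  L2: frame=0x25 idx=29 entry=0x27007 [P=1 RW=1 US=1 PS=0]
  L3: frame=0x27 idx=11 entry=0x2B007 [P=1 RW=1 US=1 PS=0]
  → PA=0x2B87A  (4 entries read)

Access #0 fault: NONE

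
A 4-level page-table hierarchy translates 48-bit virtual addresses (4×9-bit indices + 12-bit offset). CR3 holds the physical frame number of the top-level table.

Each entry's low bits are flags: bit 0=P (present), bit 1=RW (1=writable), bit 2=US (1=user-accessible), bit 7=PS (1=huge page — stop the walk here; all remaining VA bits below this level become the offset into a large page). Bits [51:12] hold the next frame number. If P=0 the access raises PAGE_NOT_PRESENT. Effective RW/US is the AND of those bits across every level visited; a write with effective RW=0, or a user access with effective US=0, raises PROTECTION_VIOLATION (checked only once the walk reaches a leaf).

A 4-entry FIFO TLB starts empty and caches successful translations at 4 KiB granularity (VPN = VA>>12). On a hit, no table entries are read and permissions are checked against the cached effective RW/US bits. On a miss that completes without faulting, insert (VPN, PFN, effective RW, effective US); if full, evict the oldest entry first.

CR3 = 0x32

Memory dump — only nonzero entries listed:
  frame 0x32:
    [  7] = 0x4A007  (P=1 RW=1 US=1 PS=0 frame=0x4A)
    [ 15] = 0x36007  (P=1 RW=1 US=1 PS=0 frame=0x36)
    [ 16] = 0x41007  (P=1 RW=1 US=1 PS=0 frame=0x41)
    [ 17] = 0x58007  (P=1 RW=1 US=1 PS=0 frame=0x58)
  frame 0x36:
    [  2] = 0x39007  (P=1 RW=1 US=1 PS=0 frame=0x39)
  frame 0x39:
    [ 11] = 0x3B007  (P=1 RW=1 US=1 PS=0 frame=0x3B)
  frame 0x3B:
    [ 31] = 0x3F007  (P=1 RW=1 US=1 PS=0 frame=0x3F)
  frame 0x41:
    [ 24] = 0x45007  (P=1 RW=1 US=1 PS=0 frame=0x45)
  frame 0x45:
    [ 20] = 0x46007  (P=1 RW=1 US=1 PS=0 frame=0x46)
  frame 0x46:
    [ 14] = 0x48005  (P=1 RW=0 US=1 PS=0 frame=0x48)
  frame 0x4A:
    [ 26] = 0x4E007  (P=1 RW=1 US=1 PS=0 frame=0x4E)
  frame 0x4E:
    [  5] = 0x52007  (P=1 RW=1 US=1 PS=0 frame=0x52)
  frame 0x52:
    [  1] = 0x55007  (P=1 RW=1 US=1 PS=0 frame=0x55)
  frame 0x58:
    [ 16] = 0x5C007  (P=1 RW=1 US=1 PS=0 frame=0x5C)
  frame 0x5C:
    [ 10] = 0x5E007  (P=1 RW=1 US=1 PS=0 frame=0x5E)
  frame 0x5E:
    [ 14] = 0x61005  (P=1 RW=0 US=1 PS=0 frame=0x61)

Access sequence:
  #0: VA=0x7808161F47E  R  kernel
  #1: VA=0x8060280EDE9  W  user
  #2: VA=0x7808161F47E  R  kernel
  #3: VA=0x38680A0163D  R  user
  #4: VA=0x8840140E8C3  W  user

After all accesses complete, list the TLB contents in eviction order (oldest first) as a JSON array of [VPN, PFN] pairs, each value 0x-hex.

Trace:
#0 VA=0x7808161F47E (r,kernel):
  L0 @0x32[15] → 0x36007  P=1,RW=1,US=1,PS=0
  L1 @0x36[2] → 0x39007  P=1,RW=1,US=1,PS=0
  L2 @0x39[11] → 0x3B007  P=1,RW=1,US=1,PS=0
  L3 @0x3B[31] → 0x3F007  P=1,RW=1,US=1,PS=0
  ⇒ phys 0x3F47E  [4 reads]
#1 VA=0x8060280EDE9 (w,user):
  L0 @0x32[16] → 0x41007  P=1,RW=1,US=1,PS=0
  L1 @0x41[24] → 0x45007  P=1,RW=1,US=1,PS=0
  L2 @0x45[20] → 0x46007  P=1,RW=1,US=1,PS=0
  L3 @0x46[14] → 0x48005  P=1,RW=0,US=1,PS=0
  → PROTECTION_VIOLATION  (4 entries read)
#2 VA=0x7808161F47E (r,kernel):
  TLB hit vpn=0x7808161F → PA=0x3F47E
#3 VA=0x38680A0163D (r,user):
  L0 @0x32[7] → 0x4A007  P=1,RW=1,US=1,PS=0
  L1 @0x4A[26] → 0x4E007  P=1,RW=1,US=1,PS=0
  L2 @0x4E[5] → 0x52007  P=1,RW=1,US=1,PS=0
  L3 @0x52[1] → 0x55007  P=1,RW=1,US=1,PS=0
  ⇒ phys 0x5563D  [4 reads]
#4 VA=0x8840140E8C3 (w,user):
  L0 @0x32[17] → 0x58007  P=1,RW=1,US=1,PS=0
  L1 @0x58[16] → 0x5C007  P=1,RW=1,US=1,PS=0
  L2 @0x5C[10] → 0x5E007  P=1,RW=1,US=1,PS=0
  L3 @0x5E[14] → 0x61005  P=1,RW=0,US=1,PS=0
  → PROTECTION_VIOLATION  (4 entries read)

TLB: [["0x7808161F", "0x3F"], ["0x38680A01", "0x55"]]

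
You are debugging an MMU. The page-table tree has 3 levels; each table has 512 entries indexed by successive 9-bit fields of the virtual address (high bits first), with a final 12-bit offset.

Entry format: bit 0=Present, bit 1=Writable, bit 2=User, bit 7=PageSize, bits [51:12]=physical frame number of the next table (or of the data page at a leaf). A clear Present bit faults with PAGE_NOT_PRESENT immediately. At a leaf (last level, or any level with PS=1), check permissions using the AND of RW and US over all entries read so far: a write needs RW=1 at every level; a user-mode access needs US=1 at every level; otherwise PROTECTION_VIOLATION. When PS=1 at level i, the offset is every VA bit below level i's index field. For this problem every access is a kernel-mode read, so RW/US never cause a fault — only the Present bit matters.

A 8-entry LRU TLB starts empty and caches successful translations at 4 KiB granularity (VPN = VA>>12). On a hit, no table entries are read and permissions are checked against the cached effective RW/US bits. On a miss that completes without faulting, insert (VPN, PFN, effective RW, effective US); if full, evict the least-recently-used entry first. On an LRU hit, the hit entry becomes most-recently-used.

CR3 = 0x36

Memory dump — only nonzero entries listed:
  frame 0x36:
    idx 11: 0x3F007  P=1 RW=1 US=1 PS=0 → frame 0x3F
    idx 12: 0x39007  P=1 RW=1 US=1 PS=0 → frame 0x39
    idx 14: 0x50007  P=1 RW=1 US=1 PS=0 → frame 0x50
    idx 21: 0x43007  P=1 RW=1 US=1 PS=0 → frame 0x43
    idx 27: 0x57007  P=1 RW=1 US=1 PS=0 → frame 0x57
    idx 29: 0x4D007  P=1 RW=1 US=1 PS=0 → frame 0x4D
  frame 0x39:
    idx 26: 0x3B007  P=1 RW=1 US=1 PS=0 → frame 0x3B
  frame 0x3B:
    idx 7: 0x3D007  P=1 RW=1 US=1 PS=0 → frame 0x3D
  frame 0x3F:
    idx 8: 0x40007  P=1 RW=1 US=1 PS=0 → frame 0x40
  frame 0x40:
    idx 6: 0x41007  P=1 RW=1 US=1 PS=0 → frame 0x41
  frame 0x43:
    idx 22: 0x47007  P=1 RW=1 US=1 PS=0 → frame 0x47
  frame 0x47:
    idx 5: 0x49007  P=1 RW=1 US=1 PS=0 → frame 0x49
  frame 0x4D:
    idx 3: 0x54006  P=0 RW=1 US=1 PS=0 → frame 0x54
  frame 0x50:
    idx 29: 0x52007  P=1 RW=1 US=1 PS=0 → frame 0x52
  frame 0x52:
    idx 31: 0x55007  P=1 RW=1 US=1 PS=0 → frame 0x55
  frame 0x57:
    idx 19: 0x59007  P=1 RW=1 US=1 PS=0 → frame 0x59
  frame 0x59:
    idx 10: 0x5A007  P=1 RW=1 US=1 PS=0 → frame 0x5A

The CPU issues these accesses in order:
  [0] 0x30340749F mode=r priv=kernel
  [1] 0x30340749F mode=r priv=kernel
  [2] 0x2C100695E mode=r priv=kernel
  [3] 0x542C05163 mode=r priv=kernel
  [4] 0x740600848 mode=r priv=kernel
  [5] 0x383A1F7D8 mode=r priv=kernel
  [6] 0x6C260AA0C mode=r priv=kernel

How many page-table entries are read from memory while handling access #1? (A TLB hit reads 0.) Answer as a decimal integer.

Per-access translation:
#0 VA=0x30340749F (r,kernel):
  L0: frame=0x36 idx=12 entry=0x39007 [P=1 RW=1 US=1 PS=0]
  L1: frame=0x39 idx=26 entry=0x3B007 [P=1 RW=1 US=1 PS=0]
  L2: frame=0x3B idx=7 entry=0x3D007 [P=1 RW=1 US=1 PS=0]
  ⇒ phys 0x3D49F  [3 reads]
#1 VA=0x30340749F (r,kernel):
  TLB hit vpn=0x303407 → PA=0x3D49F
#2 VA=0x2C100695E (r,kernel):
  L0: frame=0x36 idx=11 entry=0x3F007 [P=1 RW=1 US=1 PS=0]
  L1: frame=0x3F idx=8 entry=0x40007 [P=1 RW=1 US=1 PS=0]
  L2: frame=0x40 idx=6 entry=0x41007 [P=1 RW=1 US=1 PS=0]
  ⇒ phys 0x4195E  [3 reads]
#3 VA=0x542C05163 (r,kernel):
  L0: frame=0x36 idx=21 entry=0x43007 [P=1 RW=1 US=1 PS=0]
  L1: frame=0x43 idx=22 entry=0x47007 [P=1 RW=1 US=1 PS=0]
  L2: frame=0x47 idx=5 entry=0x49007 [P=1 RW=1 US=1 PS=0]
  ⇒ phys 0x49163  [3 reads]
#4 VA=0x740600848 (r,kernel):
  L0: frame=0x36 idx=29 entry=0x4D007 [P=1 RW=1 US=1 PS=0]
  L1: frame=0x4D idx=3 entry=0x54006 [P=0 RW=1 US=1 PS=0]
  ⇒ fault: PAGE_NOT_PRESENT  — 2 lookups
#5 VA=0x383A1F7D8 (r,kernel):
  L0: frame=0x36 idx=14 entry=0x50007 [P=1 RW=1 US=1 PS=0]
  L1: frame=0x50 idx=29 entry=0x52007 [P=1 RW=1 US=1 PS=0]
  L2: frame=0x52 idx=31 entry=0x55007 [P=1 RW=1 US=1 PS=0]
  ⇒ phys 0x557D8  [3 reads]
#6 VA=0x6C260AA0C (r,kernel):
  L0: frame=0x36 idx=27 entry=0x57007 [P=1 RW=1 US=1 PS=0]
  L1: frame=0x57 idx=19 entry=0x59007 [P=1 RW=1 US=1 PS=0]
  L2: frame=0x59 idx=10 entry=0x5A007 [P=1 RW=1 US=1 PS=0]
  ⇒ phys 0x5AA0C  [3 reads]

Entries read for #1: 0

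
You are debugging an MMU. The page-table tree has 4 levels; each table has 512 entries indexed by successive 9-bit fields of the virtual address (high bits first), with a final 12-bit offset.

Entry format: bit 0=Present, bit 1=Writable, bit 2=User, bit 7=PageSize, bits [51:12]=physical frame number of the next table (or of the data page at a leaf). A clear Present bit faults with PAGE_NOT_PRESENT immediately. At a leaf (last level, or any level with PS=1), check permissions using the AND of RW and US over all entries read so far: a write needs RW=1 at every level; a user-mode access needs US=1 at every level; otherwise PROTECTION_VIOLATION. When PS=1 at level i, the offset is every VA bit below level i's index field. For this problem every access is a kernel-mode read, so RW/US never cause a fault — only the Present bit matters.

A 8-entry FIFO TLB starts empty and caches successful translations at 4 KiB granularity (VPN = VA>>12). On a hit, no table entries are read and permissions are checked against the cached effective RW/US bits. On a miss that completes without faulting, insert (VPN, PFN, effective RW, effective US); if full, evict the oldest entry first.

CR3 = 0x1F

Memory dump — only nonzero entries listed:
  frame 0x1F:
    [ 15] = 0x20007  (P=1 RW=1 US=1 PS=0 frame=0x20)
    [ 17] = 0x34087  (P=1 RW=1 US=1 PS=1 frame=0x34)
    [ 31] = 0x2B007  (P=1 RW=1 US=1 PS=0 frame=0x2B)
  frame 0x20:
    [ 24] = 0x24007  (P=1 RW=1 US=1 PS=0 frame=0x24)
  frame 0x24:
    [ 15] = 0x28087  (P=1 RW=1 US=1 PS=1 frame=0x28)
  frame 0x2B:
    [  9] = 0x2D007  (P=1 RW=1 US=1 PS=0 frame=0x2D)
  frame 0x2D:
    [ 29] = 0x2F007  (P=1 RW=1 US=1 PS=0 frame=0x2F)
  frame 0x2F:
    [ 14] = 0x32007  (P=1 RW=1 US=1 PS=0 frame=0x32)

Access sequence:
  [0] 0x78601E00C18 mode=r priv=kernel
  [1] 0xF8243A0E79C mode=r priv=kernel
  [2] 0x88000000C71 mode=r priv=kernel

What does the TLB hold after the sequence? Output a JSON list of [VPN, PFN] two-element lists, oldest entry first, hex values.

Walk each access:
#0 VA=0x78601E00C18 (r,kernel):
  L0 @0x1F[15] → 0x20007  P=1,RW=1,US=1,PS=0
  L1 @0x20[24] → 0x24007  P=1,RW=1,US=1,PS=0
  L2 @0x24[15] → 0x28087  P=1,RW=1,US=1,PS=1
  ⇒ phys 0x28C18 (huge @L2)  [3 reads]
#1 VA=0xF8243A0E79C (r,kernel):
  L0 @0x1F[31] → 0x2B007  P=1,RW=1,US=1,PS=0
  L1 @0x2B[9] → 0x2D007  P=1,RW=1,US=1,PS=0
  L2 @0x2D[29] → 0x2F007  P=1,RW=1,US=1,PS=0
  L3 @0x2F[14] → 0x32007  P=1,RW=1,US=1,PS=0
  ⇒ phys 0x3279C  [4 reads]
#2 VA=0x88000000C71 (r,kernel):
  L0 @0x1F[17] → 0x34087  P=1,RW=1,US=1,PS=1
  ⇒ phys 0x34C71 (huge @L0)  [1 reads]

TLB: [["0x78601E00", "0x28"], ["0xF8243A0E", "0x32"], ["0x88000000", "0x34"]]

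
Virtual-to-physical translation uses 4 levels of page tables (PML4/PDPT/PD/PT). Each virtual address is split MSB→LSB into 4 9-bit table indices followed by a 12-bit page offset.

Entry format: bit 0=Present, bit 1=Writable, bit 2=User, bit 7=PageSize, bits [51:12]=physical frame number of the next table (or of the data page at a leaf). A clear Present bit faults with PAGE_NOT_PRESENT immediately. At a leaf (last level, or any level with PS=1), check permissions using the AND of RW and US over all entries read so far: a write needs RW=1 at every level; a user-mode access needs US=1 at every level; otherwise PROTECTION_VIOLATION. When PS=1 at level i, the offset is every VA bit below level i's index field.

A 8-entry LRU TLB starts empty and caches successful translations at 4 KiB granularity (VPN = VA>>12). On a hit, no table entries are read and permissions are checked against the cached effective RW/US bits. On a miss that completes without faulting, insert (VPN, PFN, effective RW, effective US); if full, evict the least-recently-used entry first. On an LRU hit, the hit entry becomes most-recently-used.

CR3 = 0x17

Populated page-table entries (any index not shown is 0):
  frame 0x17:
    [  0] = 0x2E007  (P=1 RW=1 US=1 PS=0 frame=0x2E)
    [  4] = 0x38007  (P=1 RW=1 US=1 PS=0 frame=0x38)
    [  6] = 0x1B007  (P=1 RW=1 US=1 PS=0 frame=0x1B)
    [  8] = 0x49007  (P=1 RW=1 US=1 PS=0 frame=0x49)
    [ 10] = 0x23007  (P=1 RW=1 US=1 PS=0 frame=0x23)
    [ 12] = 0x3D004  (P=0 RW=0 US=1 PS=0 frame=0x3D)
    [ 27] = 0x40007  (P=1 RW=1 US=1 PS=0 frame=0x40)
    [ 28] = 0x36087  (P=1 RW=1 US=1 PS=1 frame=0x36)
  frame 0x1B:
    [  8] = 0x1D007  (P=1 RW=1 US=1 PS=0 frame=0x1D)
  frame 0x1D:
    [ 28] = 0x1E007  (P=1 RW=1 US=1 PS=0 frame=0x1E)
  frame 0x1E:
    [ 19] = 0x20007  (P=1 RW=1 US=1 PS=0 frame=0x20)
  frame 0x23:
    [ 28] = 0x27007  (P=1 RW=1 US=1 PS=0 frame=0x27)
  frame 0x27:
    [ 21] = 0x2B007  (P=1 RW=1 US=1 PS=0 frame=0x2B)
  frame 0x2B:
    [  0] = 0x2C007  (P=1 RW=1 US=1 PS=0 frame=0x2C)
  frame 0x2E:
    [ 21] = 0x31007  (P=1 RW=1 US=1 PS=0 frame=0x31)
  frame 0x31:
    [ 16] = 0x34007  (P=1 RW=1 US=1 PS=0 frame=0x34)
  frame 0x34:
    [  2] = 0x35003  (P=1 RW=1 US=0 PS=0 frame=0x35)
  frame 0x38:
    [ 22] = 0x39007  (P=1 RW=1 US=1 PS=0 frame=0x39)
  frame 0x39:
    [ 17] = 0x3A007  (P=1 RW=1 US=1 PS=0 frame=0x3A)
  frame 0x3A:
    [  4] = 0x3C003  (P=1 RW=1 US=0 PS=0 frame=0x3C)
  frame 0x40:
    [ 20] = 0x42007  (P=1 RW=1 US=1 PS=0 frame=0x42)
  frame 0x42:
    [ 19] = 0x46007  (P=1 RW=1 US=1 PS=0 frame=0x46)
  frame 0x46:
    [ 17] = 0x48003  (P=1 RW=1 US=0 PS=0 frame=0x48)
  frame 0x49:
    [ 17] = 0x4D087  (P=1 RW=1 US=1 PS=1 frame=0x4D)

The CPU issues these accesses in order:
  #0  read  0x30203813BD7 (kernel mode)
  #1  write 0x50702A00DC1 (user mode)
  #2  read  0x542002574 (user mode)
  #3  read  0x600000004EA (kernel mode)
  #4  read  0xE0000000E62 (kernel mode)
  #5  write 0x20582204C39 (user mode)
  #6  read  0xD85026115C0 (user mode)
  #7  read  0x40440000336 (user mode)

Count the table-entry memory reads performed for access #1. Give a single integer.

Per-access translation:
#0 VA=0x30203813BD7 (r,kernel):
  [0] read 0x17 idx=6: raw=0x1B007 flags P=1 W=1 U=1 S=0
  [1] read 0x1B idx=8: raw=0x1D007 flags P=1 W=1 U=1 S=0
  [2] read 0x1D idx=28: raw=0x1E007 flags P=1 W=1 U=1 S=0
  [3] read 0x1E idx=19: raw=0x20007 flags P=1 W=1 U=1 S=0
  ✓ 0x20BD7  — 4 lookups
#1 VA=0x50702A00DC1 (w,user):
  [0] read 0x17 idx=10: raw=0x23007 flags P=1 W=1 U=1 S=0
  [1] read 0x23 idx=28: raw=0x27007 flags P=1 W=1 U=1 S=0
  [2] read 0x27 idx=21: raw=0x2B007 flags P=1 W=1 U=1 S=0
  [3] read 0x2B idx=0: raw=0x2C007 flags P=1 W=1 U=1 S=0
  ✓ 0x2CDC1  — 4 lookups
#2 VA=0x542002574 (r,user):
  [0] read 0x17 idx=0: raw=0x2E007 flags P=1 W=1 U=1 S=0
  [1] read 0x2E idx=21: raw=0x31007 flags P=1 W=1 U=1 S=0
  [2] read 0x31 idx=16: raw=0x34007 flags P=1 W=1 U=1 S=0
  [3] read 0x34 idx=2: raw=0x35003 flags P=1 W=1 U=0 S=0
  ⇒ fault: PROTECTION_VIOLATION  — 4 lookups
#3 VA=0x600000004EA (r,kernel):
  [0] read 0x17 idx=12: raw=0x3D004 flags P=0 W=0 U=1 S=0
  ⇒ fault: PAGE_NOT_PRESENT  — 1 lookups
#4 VA=0xE0000000E62 (r,kernel):
  [0] read 0x17 idx=28: raw=0x36087 flags P=1 W=1 U=1 S=1
  ✓ 0x36E62 (huge @L0)  — 1 lookups
#5 VA=0x20582204C39 (w,user):
  [0] read 0x17 idx=4: raw=0x38007 flags P=1 W=1 U=1 S=0
  [1] read 0x38 idx=22: raw=0x39007 flags P=1 W=1 U=1 S=0
  [2] read 0x39 idx=17: raw=0x3A007 flags P=1 W=1 U=1 S=0
  [3] read 0x3A idx=4: raw=0x3C003 flags P=1 W=1 U=0 S=0
  ⇒ fault: PROTECTION_VIOLATION  — 4 lookups
#6 VA=0xD85026115C0 (r,user):
  [0] read 0x17 idx=27: raw=0x40007 flags P=1 W=1 U=1 S=0
  [1] read 0x40 idx=20: raw=0x42007 flags P=1 W=1 U=1 S=0
  [2] read 0x42 idx=19: raw=0x46007 flags P=1 W=1 U=1 S=0
  [3] read 0x46 idx=17: raw=0x48003 flags P=1 W=1 U=0 S=0
  ⇒ fault: PROTECTION_VIOLATION  — 4 lookups
#7 VA=0x40440000336 (r,user):
  [0] read 0x17 idx=8: raw=0x49007 flags P=1 W=1 U=1 S=0
  [1] read 0x49 idx=17: raw=0x4D087 flags P=1 W=1 U=1 S=1
  ✓ 0x4D336 (huge @L1)  — 2 lookups

Entries read for #1: 4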